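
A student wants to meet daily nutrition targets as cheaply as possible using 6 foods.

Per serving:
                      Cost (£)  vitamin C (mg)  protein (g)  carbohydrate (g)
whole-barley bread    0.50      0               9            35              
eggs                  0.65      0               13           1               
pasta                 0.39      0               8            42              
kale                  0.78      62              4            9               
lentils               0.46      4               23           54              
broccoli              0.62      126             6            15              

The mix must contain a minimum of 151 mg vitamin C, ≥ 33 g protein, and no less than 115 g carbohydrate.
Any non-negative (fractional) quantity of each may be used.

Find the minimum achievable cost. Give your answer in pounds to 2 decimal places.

£1.54

Treat it as an LP. Let x1 = servings of whole-barley bread, x2 = servings of eggs, x3 = servings of pasta, x4 = servings of kale, x5 = servings of lentils, x6 = servings of broccoli.
Minimize 0.5x1 + 0.65x2 + 0.39x3 + 0.78x4 + 0.46x5 + 0.62x6 with:
  62x4 + 4x5 + 126x6 ≥ 151   (vitamin C)
  9x1 + 13x2 + 8x3 + 4x4 + 23x5 + 6x6 ≥ 33   (protein)
  35x1 + 1x2 + 42x3 + 9x4 + 54x5 + 15x6 ≥ 115   (carbohydrate)
  x1, x2, x3, x4, x5, x6 ≥ 0.
The optimal basis is {lentils, broccoli}; whole-barley bread, eggs, pasta, kale drop out. There the vitamin C and carbohydrate constraints are tight.
Optimal quantities: lentils = 1.813 servings, broccoli = 1.141 servings.
Objective = 0.46·1.813 + 0.62·1.141 = 1.5414.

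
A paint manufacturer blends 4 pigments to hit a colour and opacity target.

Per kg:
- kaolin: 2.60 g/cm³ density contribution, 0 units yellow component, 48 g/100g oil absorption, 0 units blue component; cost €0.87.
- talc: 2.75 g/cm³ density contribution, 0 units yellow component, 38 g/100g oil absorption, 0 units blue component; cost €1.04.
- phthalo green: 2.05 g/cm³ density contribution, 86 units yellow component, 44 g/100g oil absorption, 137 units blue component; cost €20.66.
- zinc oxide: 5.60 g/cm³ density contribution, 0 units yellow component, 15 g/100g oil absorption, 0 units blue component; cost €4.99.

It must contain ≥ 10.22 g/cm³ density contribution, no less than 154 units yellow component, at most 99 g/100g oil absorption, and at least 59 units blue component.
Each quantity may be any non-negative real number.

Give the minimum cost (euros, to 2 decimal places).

€42.71

Treat it as an LP. Let x1 = kg of kaolin, x2 = kg of talc, x3 = kg of phthalo green, x4 = kg of zinc oxide.
min 0.87x1 + 1.04x2 + 20.66x3 + 4.99x4 with:
  2.6x1 + 2.75x2 + 2.05x3 + 5.6x4 ≥ 10.22   (density contribution)
  86x3 ≥ 154   (yellow component)
  48x1 + 38x2 + 44x3 + 15x4 ≤ 99   (oil absorption)
  137x3 ≥ 59   (blue component)
  x1, x2, x3, x4 ≥ 0.
The cheapest feasible vertex uses only talc, phthalo green, zinc oxide; kaolin is not used. Binding constraints: density contribution, yellow component, oil absorption.
Solving gives x2 = 0.087065, x3 = 1.7907, x4 = 1.1267.
Hence cost = 1.04·0.087065 + 20.66·1.7907 + 4.99·1.1267 = €42.7086.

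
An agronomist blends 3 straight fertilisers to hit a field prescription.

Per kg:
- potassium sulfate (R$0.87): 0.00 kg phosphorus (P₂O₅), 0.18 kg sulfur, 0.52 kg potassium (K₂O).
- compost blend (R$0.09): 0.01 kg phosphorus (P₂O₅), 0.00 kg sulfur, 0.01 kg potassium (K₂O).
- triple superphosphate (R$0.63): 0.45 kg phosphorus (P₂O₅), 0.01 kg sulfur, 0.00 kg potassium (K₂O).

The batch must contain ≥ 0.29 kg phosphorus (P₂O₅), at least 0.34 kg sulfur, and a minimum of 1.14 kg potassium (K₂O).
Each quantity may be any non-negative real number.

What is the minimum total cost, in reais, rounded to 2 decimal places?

R$2.31

Let x1 = kg of potassium sulfate, x2 = kg of compost blend, x3 = kg of triple superphosphate.
Minimise 0.87x1 + 0.09x2 + 0.63x3 subject to:
  0.01x2 + 0.45x3 ≥ 0.29   (phosphorus (P₂O₅))
  0.18x1 + 0.01x3 ≥ 0.34   (sulfur)
  0.52x1 + 0.01x2 ≥ 1.14   (potassium (K₂O))
  x1, x2, x3 ≥ 0.
The minimum-cost mix takes nothing from compost blend — only potassium sulfate, triple superphosphate. The phosphorus (P₂O₅) and potassium (K₂O) requirements are met with equality.
So potassium sulfate = 2.192 kg, triple superphosphate = 0.6444 kg.
Cost = 0.87·2.192 + 0.63·0.6444 = 2.3130.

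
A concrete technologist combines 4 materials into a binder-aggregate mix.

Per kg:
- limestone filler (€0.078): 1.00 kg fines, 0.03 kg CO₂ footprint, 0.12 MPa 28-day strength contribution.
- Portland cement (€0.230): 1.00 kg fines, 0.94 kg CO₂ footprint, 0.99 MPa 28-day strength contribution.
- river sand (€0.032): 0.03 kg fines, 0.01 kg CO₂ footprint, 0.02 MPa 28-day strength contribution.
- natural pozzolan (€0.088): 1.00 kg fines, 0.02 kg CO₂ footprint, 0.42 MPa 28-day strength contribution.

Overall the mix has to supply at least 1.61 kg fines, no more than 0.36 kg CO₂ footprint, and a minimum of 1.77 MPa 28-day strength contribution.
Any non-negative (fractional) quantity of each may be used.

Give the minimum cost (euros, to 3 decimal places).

Treat it as an LP. Let x1 = kg of limestone filler, x2 = kg of Portland cement, x3 = kg of river sand, x4 = kg of natural pozzolan.
min 0.078x1 + 0.23x2 + 0.032x3 + 0.088x4 with:
  1x1 + 1x2 + 0.03x3 + 1x4 ≥ 1.61   (fines)
  0.03x1 + 0.94x2 + 0.01x3 + 0.02x4 ≤ 0.36   (CO₂ footprint)
  0.12x1 + 0.99x2 + 0.02x3 + 0.42x4 ≥ 1.77   (28-day strength contribution)
  x1, x2, x3, x4 ≥ 0.
The optimal basis is {natural pozzolan}; limestone filler, Portland cement, river sand drop out. The 28-day strength contribution requirement is met with equality.
Solving gives x4 = 4.214.
Hence cost = 0.088·4.214 = €0.37083.

€0.371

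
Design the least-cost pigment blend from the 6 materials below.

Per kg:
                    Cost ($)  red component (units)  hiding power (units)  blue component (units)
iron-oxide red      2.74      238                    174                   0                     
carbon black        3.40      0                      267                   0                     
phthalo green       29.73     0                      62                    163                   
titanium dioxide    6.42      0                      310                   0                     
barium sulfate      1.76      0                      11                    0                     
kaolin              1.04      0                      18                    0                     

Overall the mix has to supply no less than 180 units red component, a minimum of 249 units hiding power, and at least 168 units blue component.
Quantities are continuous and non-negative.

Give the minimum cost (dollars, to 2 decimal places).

$33.40

Treat it as an LP. Let x1 = kg of iron-oxide red, x2 = kg of carbon black, x3 = kg of phthalo green, x4 = kg of titanium dioxide, x5 = kg of barium sulfate, x6 = kg of kaolin.
min 2.74x1 + 3.4x2 + 29.73x3 + 6.42x4 + 1.76x5 + 1.04x6 with:
  238x1 ≥ 180   (red component)
  174x1 + 267x2 + 62x3 + 310x4 + 11x5 + 18x6 ≥ 249   (hiding power)
  163x3 ≥ 168   (blue component)
  x1, x2, x3, x4, x5, x6 ≥ 0.
At the optimum only iron-oxide red, carbon black, phthalo green are positive (titanium dioxide, barium sulfate, kaolin = 0). There the red component, hiding power, blue component constraints are tight.
Solving gives x1 = 0.7563, x2 = 0.20038, x3 = 1.0307.
Cost = 2.74·0.7563 + 3.4·0.20038 + 29.73·1.0307 = 33.3963.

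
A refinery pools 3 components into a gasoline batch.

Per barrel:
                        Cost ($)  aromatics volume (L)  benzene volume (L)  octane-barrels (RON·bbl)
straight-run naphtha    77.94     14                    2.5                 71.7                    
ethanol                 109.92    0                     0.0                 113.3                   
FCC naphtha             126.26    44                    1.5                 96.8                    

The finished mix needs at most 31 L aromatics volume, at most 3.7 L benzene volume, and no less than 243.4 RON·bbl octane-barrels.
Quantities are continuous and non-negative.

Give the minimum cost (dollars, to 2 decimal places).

Set it up as a linear program. Let x1 = barrels of straight-run naphtha, x2 = barrels of ethanol, x3 = barrels of FCC naphtha.
Minimize 77.94x1 + 109.92x2 + 126.26x3 s.t.:
  14x1 + 44x3 ≤ 31   (aromatics volume)
  2.5x1 + 1.5x3 ≤ 3.7   (benzene volume)
  71.7x1 + 113.3x2 + 96.8x3 ≥ 243.4   (octane-barrels)
  x1, x2, x3 ≥ 0.
The minimum-cost mix takes nothing from straight-run naphtha, FCC naphtha — only ethanol. There the octane-barrels constraint is tight.
Optimal quantities: ethanol = 2.1483 barrels.
Objective = 109.92·2.1483 = 236.1411.

$236.14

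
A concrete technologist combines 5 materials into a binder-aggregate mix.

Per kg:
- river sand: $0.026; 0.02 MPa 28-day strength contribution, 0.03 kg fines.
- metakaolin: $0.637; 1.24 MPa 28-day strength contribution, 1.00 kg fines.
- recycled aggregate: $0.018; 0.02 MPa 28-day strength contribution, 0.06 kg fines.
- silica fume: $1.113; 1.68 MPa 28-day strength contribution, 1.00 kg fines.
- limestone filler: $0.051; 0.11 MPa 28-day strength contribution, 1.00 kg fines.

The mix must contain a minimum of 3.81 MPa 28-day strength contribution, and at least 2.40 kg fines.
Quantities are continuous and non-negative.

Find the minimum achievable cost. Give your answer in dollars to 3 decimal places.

Treat it as an LP. Let x1 = kg of river sand, x2 = kg of metakaolin, x3 = kg of recycled aggregate, x4 = kg of silica fume, x5 = kg of limestone filler.
min 0.026x1 + 0.637x2 + 0.018x3 + 1.113x4 + 0.051x5 with:
  0.02x1 + 1.24x2 + 0.02x3 + 1.68x4 + 0.11x5 ≥ 3.81   (28-day strength contribution)
  0.03x1 + 1x2 + 0.06x3 + 1x4 + 1x5 ≥ 2.4   (fines)
  x1, x2, x3, x4, x5 ≥ 0.
The cheapest feasible vertex uses only limestone filler; river sand, metakaolin, recycled aggregate, silica fume are not used. The 28-day strength contribution requirement is met with equality.
Solving gives x5 = 34.636.
Total cost: 0.051·34.636 = 1.76644.

$1.766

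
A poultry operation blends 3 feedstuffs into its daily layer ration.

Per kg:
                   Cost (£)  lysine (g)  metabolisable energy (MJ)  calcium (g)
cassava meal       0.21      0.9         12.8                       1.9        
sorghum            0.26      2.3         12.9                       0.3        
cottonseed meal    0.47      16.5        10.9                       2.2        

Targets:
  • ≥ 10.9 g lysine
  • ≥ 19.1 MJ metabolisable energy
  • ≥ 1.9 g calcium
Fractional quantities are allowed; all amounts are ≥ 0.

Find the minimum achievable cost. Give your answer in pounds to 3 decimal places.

Let x1 = kg of cassava meal, x2 = kg of sorghum, x3 = kg of cottonseed meal.
Minimise 0.21x1 + 0.26x2 + 0.47x3 subject to:
  0.9x1 + 2.3x2 + 16.5x3 ≥ 10.9   (lysine)
  12.8x1 + 12.9x2 + 10.9x3 ≥ 19.1   (metabolisable energy)
  1.9x1 + 0.3x2 + 2.2x3 ≥ 1.9   (calcium)
  x1, x2, x3 ≥ 0.
The minimum-cost mix takes nothing from sorghum — only cassava meal, cottonseed meal. The lysine and metabolisable energy requirements are met with equality.
So cassava meal = 0.9749 kg, cottonseed meal = 0.6074 kg.
Objective = 0.21·0.9749 + 0.47·0.6074 = 0.49021.

£0.490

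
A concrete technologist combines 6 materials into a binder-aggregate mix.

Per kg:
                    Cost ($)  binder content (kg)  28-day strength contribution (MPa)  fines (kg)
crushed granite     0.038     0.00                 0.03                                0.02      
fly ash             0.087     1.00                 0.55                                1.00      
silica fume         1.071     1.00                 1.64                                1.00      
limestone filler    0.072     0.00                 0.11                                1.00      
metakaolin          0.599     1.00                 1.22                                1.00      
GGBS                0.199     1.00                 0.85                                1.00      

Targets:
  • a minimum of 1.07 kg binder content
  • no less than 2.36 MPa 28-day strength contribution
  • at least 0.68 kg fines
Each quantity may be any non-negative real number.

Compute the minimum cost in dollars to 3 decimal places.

Treat it as an LP. Let x1 = kg of crushed granite, x2 = kg of fly ash, x3 = kg of silica fume, x4 = kg of limestone filler, x5 = kg of metakaolin, x6 = kg of GGBS.
min 0.038x1 + 0.087x2 + 1.071x3 + 0.072x4 + 0.599x5 + 0.199x6 subject to:
  1x2 + 1x3 + 1x5 + 1x6 ≥ 1.07   (binder content)
  0.03x1 + 0.55x2 + 1.64x3 + 0.11x4 + 1.22x5 + 0.85x6 ≥ 2.36   (28-day strength contribution)
  0.02x1 + 1x2 + 1x3 + 1x4 + 1x5 + 1x6 ≥ 0.68   (fines)
  x1, x2, x3, x4, x5, x6 ≥ 0.
At the optimum only fly ash is positive (crushed granite, silica fume, limestone filler, metakaolin, GGBS = 0). The 28-day strength contribution requirement is met with equality.
Optimal quantities: fly ash = 4.291 kg.
Hence cost = 0.087·4.291 = $0.37332.

$0.373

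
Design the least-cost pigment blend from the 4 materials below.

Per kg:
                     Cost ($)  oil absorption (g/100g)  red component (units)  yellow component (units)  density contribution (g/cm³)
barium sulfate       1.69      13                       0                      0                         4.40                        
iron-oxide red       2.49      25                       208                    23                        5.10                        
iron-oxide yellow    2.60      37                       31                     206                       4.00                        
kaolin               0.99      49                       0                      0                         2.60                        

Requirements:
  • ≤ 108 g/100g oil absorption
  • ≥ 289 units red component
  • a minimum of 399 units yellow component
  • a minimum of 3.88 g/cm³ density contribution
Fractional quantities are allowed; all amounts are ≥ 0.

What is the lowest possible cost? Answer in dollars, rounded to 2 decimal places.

$7.50

Let x1 = kg of barium sulfate, x2 = kg of iron-oxide red, x3 = kg of iron-oxide yellow, x4 = kg of kaolin.
Minimize 1.69x1 + 2.49x2 + 2.6x3 + 0.99x4 s.t.:
  13x1 + 25x2 + 37x3 + 49x4 ≤ 108   (oil absorption)
  208x2 + 31x3 ≥ 289   (red component)
  23x2 + 206x3 ≥ 399   (yellow component)
  4.4x1 + 5.1x2 + 4x3 + 2.6x4 ≥ 3.88   (density contribution)
  x1, x2, x3, x4 ≥ 0.
At the optimum only iron-oxide red, iron-oxide yellow are positive (barium sulfate, kaolin = 0). The red component and yellow component requirements are met with equality.
Solving gives x2 = 1.119, x3 = 1.812.
Cost = 2.49·1.119 + 2.6·1.812 = 7.4975.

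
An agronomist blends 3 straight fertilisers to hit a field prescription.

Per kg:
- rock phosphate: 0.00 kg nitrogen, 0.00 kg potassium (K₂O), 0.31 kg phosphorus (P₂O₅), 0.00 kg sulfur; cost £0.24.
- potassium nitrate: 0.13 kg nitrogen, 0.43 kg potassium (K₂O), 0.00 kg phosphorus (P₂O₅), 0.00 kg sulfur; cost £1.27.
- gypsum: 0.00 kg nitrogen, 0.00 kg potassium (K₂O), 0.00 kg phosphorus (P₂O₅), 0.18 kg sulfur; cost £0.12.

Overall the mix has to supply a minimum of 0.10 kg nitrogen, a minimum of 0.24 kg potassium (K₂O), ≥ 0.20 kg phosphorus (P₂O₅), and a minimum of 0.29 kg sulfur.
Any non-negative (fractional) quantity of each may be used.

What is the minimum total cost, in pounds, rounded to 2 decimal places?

This is a linear program. Let x1 = kg of rock phosphate, x2 = kg of potassium nitrate, x3 = kg of gypsum.
Minimise 0.24x1 + 1.27x2 + 0.12x3 with:
  0.13x2 ≥ 0.1   (nitrogen)
  0.43x2 ≥ 0.24   (potassium (K₂O))
  0.31x1 ≥ 0.2   (phosphorus (P₂O₅))
  0.18x3 ≥ 0.29   (sulfur)
  x1, x2, x3 ≥ 0.
All 3 inputs are positive at the optimum. There the nitrogen, phosphorus (P₂O₅), sulfur constraints are tight.
Solving gives x1 = 0.6452, x2 = 0.7692, x3 = 1.611.
Total cost: 0.24·0.6452 + 1.27·0.7692 + 0.12·1.611 = 1.3251.

£1.33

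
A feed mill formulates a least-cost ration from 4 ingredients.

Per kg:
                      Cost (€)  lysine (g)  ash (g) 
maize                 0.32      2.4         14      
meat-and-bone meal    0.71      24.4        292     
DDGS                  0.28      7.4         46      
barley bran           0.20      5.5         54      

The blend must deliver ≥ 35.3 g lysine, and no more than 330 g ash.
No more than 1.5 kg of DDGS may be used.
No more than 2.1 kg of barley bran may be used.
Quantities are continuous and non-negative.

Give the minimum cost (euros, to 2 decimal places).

€1.27

Let x1 = kg of maize, x2 = kg of meat-and-bone meal, x3 = kg of DDGS, x4 = kg of barley bran.
Minimize 0.32x1 + 0.71x2 + 0.28x3 + 0.2x4 s.t.:
  2.4x1 + 24.4x2 + 7.4x3 + 5.5x4 ≥ 35.3   (lysine)
  14x1 + 292x2 + 46x3 + 54x4 ≤ 330   (ash)
  x3 ≤ 1.5
  x4 ≤ 2.1
  x1, x2, x3, x4 ≥ 0.
All 4 inputs are positive at the optimum. Binding constraints: lysine, ash, the DDGS cap, the barley bran cap.
So maize = 0.2571 kg, meat-and-bone meal = 0.4932 kg, DDGS = 1.5 kg, barley bran = 2.1 kg.
Total cost: 0.32·0.2571 + 0.71·0.4932 + 0.28·1.5 + 0.2·2.1 = 1.2724.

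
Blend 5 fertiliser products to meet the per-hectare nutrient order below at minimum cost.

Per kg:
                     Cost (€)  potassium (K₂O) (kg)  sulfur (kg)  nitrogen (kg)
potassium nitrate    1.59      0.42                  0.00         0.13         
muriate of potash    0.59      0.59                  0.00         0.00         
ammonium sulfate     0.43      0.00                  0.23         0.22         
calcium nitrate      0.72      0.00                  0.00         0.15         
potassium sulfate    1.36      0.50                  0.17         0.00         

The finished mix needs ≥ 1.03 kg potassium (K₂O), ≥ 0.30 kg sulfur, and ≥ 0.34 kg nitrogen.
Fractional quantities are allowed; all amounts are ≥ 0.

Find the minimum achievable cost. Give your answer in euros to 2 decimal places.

€1.69

Let x1 = kg of potassium nitrate, x2 = kg of muriate of potash, x3 = kg of ammonium sulfate, x4 = kg of calcium nitrate, x5 = kg of potassium sulfate.
min 1.59x1 + 0.59x2 + 0.43x3 + 0.72x4 + 1.36x5 s.t.:
  0.42x1 + 0.59x2 + 0.5x5 ≥ 1.03   (potassium (K₂O))
  0.23x3 + 0.17x5 ≥ 0.3   (sulfur)
  0.13x1 + 0.22x3 + 0.15x4 ≥ 0.34   (nitrogen)
  x1, x2, x3, x4, x5 ≥ 0.
At the optimum only muriate of potash, ammonium sulfate are positive (potassium nitrate, calcium nitrate, potassium sulfate = 0). There the potassium (K₂O) and nitrogen constraints are tight.
So muriate of potash = 1.746 kg, ammonium sulfate = 1.545 kg.
Cost = 0.59·1.746 + 0.43·1.545 = 1.6945.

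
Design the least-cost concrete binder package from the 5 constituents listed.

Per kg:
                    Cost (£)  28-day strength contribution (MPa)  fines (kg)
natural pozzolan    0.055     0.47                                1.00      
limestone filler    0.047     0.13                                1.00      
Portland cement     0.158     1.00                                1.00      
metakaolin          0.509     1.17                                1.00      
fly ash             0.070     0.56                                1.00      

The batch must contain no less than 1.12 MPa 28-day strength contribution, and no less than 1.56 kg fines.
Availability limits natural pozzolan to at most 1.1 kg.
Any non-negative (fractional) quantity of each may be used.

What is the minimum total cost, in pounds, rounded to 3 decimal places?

£0.136

Treat it as an LP. Let x1 = kg of natural pozzolan, x2 = kg of limestone filler, x3 = kg of Portland cement, x4 = kg of metakaolin, x5 = kg of fly ash.
min 0.055x1 + 0.047x2 + 0.158x3 + 0.509x4 + 0.07x5 s.t.:
  0.47x1 + 0.13x2 + 1x3 + 1.17x4 + 0.56x5 ≥ 1.12   (28-day strength contribution)
  1x1 + 1x2 + 1x3 + 1x4 + 1x5 ≥ 1.56   (fines)
  x1 ≤ 1.1
  x1, x2, x3, x4, x5 ≥ 0.
At the optimum only natural pozzolan, fly ash are positive (limestone filler, Portland cement, metakaolin = 0). Binding constraints: 28-day strength contribution and the natural pozzolan cap.
That vertex is x1 = 1.1, x5 = 1.077.
Cost = 0.055·1.1 + 0.07·1.077 = 0.13589.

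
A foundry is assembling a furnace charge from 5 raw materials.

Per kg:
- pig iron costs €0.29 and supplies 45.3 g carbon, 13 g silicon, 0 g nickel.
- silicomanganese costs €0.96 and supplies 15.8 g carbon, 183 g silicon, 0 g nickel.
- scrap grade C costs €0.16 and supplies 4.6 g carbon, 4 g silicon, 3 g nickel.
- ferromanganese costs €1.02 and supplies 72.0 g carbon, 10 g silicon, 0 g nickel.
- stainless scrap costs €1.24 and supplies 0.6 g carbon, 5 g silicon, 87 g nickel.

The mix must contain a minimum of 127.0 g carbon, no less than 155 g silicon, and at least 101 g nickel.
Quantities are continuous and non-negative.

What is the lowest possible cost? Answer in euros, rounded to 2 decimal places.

€2.79

Let x1 = kg of pig iron, x2 = kg of silicomanganese, x3 = kg of scrap grade C, x4 = kg of ferromanganese, x5 = kg of stainless scrap.
min 0.29x1 + 0.96x2 + 0.16x3 + 1.02x4 + 1.24x5 s.t.:
  45.3x1 + 15.8x2 + 4.6x3 + 72x4 + 0.6x5 ≥ 127   (carbon)
  13x1 + 183x2 + 4x3 + 10x4 + 5x5 ≥ 155   (silicon)
  3x3 + 87x5 ≥ 101   (nickel)
  x1, x2, x3, x4, x5 ≥ 0.
At the optimum only pig iron, silicomanganese, stainless scrap are positive (scrap grade C, ferromanganese = 0). The carbon, silicon, nickel requirements are met with equality.
So pig iron = 2.567 kg, silicomanganese = 0.6329 kg, stainless scrap = 1.161 kg.
Total cost: 0.29·2.567 + 0.96·0.6329 + 1.24·1.161 = 2.7917.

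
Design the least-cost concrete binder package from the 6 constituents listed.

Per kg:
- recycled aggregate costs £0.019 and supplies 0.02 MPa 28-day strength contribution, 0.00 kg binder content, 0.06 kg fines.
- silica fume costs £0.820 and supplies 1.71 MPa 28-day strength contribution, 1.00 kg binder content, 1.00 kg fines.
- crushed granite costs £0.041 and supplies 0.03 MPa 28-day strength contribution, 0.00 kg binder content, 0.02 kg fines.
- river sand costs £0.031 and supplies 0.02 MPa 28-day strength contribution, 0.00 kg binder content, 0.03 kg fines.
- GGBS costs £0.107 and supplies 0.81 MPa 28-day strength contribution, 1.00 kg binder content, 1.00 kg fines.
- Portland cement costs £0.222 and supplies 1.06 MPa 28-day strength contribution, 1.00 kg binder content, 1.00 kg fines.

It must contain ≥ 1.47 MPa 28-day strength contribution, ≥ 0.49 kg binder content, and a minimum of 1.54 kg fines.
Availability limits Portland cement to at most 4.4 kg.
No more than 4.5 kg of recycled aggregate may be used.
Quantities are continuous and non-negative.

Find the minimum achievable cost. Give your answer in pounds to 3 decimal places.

£0.194

Set it up as a linear program. Let x1 = kg of recycled aggregate, x2 = kg of silica fume, x3 = kg of crushed granite, x4 = kg of river sand, x5 = kg of GGBS, x6 = kg of Portland cement.
min 0.019x1 + 0.82x2 + 0.041x3 + 0.031x4 + 0.107x5 + 0.222x6 s.t.:
  0.02x1 + 1.71x2 + 0.03x3 + 0.02x4 + 0.81x5 + 1.06x6 ≥ 1.47   (28-day strength contribution)
  1x2 + 1x5 + 1x6 ≥ 0.49   (binder content)
  0.06x1 + 1x2 + 0.02x3 + 0.03x4 + 1x5 + 1x6 ≥ 1.54   (fines)
  x6 ≤ 4.4
  x1 ≤ 4.5
  x1, x2, x3, x4, x5, x6 ≥ 0.
At the optimum only GGBS is positive (recycled aggregate, silica fume, crushed granite, river sand, Portland cement = 0). Binding constraint: 28-day strength contribution.
So GGBS = 1.815 kg.
Cost = 0.107·1.815 = 0.19421.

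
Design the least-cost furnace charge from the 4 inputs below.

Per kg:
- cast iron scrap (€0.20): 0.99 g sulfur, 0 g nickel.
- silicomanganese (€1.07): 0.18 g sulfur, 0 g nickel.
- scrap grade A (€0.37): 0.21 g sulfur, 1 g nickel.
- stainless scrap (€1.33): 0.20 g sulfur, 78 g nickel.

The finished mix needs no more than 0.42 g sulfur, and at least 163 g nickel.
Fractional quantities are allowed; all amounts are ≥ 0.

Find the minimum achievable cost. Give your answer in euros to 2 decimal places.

€2.78

This is a linear program. Let x1 = kg of cast iron scrap, x2 = kg of silicomanganese, x3 = kg of scrap grade A, x4 = kg of stainless scrap.
Minimize 0.2x1 + 1.07x2 + 0.37x3 + 1.33x4 s.t.:
  0.99x1 + 0.18x2 + 0.21x3 + 0.2x4 ≤ 0.42   (sulfur)
  1x3 + 78x4 ≥ 163   (nickel)
  x1, x2, x3, x4 ≥ 0.
The cheapest feasible vertex uses only stainless scrap; cast iron scrap, silicomanganese, scrap grade A are not used. The nickel requirement is met with equality.
That vertex is x4 = 2.09.
Objective = 1.33·2.09 = 2.7797.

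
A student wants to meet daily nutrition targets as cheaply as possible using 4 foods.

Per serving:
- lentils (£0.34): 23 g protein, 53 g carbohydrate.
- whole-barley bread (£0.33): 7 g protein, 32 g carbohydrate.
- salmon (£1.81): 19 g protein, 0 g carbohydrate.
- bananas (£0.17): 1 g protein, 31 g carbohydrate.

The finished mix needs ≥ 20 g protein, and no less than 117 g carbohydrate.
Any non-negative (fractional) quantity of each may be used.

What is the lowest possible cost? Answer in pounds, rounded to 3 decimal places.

Let x1 = servings of lentils, x2 = servings of whole-barley bread, x3 = servings of salmon, x4 = servings of bananas.
Minimize 0.34x1 + 0.33x2 + 1.81x3 + 0.17x4 with:
  23x1 + 7x2 + 19x3 + 1x4 ≥ 20   (protein)
  53x1 + 32x2 + 31x4 ≥ 117   (carbohydrate)
  x1, x2, x3, x4 ≥ 0.
At the optimum only lentils, bananas are positive (whole-barley bread, salmon = 0). There the protein and carbohydrate constraints are tight.
So lentils = 0.7621 servings, bananas = 2.471 servings.
Hence cost = 0.34·0.7621 + 0.17·2.471 = £0.67918.

£0.679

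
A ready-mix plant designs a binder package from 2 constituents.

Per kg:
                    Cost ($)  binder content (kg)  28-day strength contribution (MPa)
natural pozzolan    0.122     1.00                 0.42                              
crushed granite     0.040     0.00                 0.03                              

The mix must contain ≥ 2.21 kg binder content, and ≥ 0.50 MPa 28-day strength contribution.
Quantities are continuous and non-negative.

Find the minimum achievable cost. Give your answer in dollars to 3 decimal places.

$0.270

Treat it as an LP. Let x1 = kg of natural pozzolan, x2 = kg of crushed granite.
min 0.122x1 + 0.04x2 with:
  1x1 ≥ 2.21   (binder content)
  0.42x1 + 0.03x2 ≥ 0.5   (28-day strength contribution)
  x1, x2 ≥ 0.
The cheapest feasible vertex uses only natural pozzolan; crushed granite is not used. Binding constraint: binder content.
Solving gives x1 = 2.21.
Objective = 0.122·2.21 = 0.26962.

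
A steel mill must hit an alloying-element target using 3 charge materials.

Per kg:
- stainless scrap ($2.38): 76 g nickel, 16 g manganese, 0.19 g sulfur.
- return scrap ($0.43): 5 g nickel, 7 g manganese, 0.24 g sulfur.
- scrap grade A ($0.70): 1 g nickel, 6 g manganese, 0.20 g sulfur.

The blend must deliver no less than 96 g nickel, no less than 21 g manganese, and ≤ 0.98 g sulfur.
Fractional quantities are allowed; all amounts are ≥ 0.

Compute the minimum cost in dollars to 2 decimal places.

$3.04

Let x1 = kg of stainless scrap, x2 = kg of return scrap, x3 = kg of scrap grade A.
Minimise 2.38x1 + 0.43x2 + 0.7x3 with:
  76x1 + 5x2 + 1x3 ≥ 96   (nickel)
  16x1 + 7x2 + 6x3 ≥ 21   (manganese)
  0.19x1 + 0.24x2 + 0.2x3 ≤ 0.98   (sulfur)
  x1, x2, x3 ≥ 0.
The optimal basis is {stainless scrap, return scrap}; scrap grade A drops out. There the nickel and manganese constraints are tight.
Solving gives x1 = 1.254, x2 = 0.1327.
Objective = 2.38·1.254 + 0.43·0.1327 = 3.0416.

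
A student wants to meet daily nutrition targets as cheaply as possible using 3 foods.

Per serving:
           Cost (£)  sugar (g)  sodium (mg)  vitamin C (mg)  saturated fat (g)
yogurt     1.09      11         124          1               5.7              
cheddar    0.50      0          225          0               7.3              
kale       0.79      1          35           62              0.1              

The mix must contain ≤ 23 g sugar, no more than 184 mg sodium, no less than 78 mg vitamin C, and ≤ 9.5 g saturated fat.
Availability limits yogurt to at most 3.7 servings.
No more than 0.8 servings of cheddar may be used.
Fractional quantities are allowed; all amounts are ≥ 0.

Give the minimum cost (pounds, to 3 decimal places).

Let x1 = servings of yogurt, x2 = servings of cheddar, x3 = servings of kale.
Minimise 1.09x1 + 0.5x2 + 0.79x3 s.t.:
  11x1 + 1x3 ≤ 23   (sugar)
  124x1 + 225x2 + 35x3 ≤ 184   (sodium)
  1x1 + 62x3 ≥ 78   (vitamin C)
  5.7x1 + 7.3x2 + 0.1x3 ≤ 9.5   (saturated fat)
  x1 ≤ 3.7
  x2 ≤ 0.8
  x1, x2, x3 ≥ 0.
At the optimum only kale is positive (yogurt, cheddar = 0). There the vitamin C constraint is tight.
That vertex is x3 = 1.258.
Cost = 0.79·1.258 = 0.99382.

£0.994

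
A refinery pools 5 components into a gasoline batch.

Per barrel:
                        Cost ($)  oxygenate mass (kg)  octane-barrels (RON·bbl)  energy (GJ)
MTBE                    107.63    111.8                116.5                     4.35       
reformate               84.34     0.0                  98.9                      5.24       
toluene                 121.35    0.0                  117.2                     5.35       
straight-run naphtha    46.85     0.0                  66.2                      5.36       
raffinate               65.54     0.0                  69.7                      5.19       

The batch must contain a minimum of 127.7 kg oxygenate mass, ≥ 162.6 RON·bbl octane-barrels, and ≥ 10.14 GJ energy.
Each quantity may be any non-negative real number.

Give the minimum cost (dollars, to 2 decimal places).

This is a linear program. Let x1 = barrels of MTBE, x2 = barrels of reformate, x3 = barrels of toluene, x4 = barrels of straight-run naphtha, x5 = barrels of raffinate.
min 107.63x1 + 84.34x2 + 121.35x3 + 46.85x4 + 65.54x5 s.t.:
  111.8x1 ≥ 127.7   (oxygenate mass)
  116.5x1 + 98.9x2 + 117.2x3 + 66.2x4 + 69.7x5 ≥ 162.6   (octane-barrels)
  4.35x1 + 5.24x2 + 5.35x3 + 5.36x4 + 5.19x5 ≥ 10.14   (energy)
  x1, x2, x3, x4, x5 ≥ 0.
At the optimum only MTBE, straight-run naphtha are positive (reformate, toluene, raffinate = 0). Binding constraints: oxygenate mass and energy.
Optimal quantities: MTBE = 1.1422 barrels, straight-run naphtha = 0.9648 barrels.
Cost = 107.63·1.1422 + 46.85·0.9648 = 168.1359.

$168.14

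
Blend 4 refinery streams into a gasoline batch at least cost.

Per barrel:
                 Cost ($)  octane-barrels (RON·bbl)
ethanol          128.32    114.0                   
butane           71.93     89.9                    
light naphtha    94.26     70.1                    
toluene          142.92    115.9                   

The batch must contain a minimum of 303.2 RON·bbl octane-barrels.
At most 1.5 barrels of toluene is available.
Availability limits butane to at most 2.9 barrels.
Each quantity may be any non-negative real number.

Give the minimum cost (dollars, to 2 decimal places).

Let x1 = barrels of ethanol, x2 = barrels of butane, x3 = barrels of light naphtha, x4 = barrels of toluene.
min 128.32x1 + 71.93x2 + 94.26x3 + 142.92x4 with:
  114x1 + 89.9x2 + 70.1x3 + 115.9x4 ≥ 303.2   (octane-barrels)
  x4 ≤ 1.5
  x2 ≤ 2.9
  x1, x2, x3, x4 ≥ 0.
At the optimum only ethanol, butane are positive (light naphtha, toluene = 0). Binding constraints: octane-barrels and the butane cap.
So ethanol = 0.3727 barrels, butane = 2.9 barrels.
Total cost: 128.32·0.3727 + 71.93·2.9 = 256.4219.

$256.42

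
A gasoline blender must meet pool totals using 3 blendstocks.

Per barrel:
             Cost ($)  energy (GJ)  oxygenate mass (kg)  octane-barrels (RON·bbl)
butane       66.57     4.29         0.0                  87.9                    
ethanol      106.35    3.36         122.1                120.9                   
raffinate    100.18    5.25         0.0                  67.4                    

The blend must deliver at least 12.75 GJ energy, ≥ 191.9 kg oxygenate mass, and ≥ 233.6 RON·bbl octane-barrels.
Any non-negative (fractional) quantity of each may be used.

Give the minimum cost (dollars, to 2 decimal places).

Set it up as a linear program. Let x1 = barrels of butane, x2 = barrels of ethanol, x3 = barrels of raffinate.
min 66.57x1 + 106.35x2 + 100.18x3 with:
  4.29x1 + 3.36x2 + 5.25x3 ≥ 12.75   (energy)
  122.1x2 ≥ 191.9   (oxygenate mass)
  87.9x1 + 120.9x2 + 67.4x3 ≥ 233.6   (octane-barrels)
  x1, x2, x3 ≥ 0.
The minimum-cost mix takes nothing from raffinate — only butane, ethanol. Binding constraints: energy and oxygenate mass.
Solving gives x1 = 1.74108, x2 = 1.57166.
Cost = 66.57·1.74108 + 106.35·1.57166 = 283.0497.

$283.05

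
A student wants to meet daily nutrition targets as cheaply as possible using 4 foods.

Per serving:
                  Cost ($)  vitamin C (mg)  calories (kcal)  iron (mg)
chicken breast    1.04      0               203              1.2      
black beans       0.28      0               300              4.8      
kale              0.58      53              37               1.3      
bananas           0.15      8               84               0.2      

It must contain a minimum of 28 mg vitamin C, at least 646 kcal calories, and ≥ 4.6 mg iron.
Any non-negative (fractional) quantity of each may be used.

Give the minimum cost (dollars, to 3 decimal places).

$0.854

Set it up as a linear program. Let x1 = servings of chicken breast, x2 = servings of black beans, x3 = servings of kale, x4 = servings of bananas.
min 1.04x1 + 0.28x2 + 0.58x3 + 0.15x4 s.t.:
  53x3 + 8x4 ≥ 28   (vitamin C)
  203x1 + 300x2 + 37x3 + 84x4 ≥ 646   (calories)
  1.2x1 + 4.8x2 + 1.3x3 + 0.2x4 ≥ 4.6   (iron)
  x1, x2, x3, x4 ≥ 0.
The minimum-cost mix takes nothing from chicken breast, kale — only black beans, bananas. There the vitamin C and calories constraints are tight.
So black beans = 1.1733 servings, bananas = 3.5 servings.
Hence cost = 0.28·1.1733 + 0.15·3.5 = $0.85352.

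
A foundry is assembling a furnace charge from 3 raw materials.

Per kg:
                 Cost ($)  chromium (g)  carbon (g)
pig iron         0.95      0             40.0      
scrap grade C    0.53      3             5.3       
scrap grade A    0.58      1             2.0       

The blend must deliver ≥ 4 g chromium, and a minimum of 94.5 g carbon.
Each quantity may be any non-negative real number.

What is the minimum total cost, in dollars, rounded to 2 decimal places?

$2.78

This is a linear program. Let x1 = kg of pig iron, x2 = kg of scrap grade C, x3 = kg of scrap grade A.
Minimise 0.95x1 + 0.53x2 + 0.58x3 with:
  3x2 + 1x3 ≥ 4   (chromium)
  40x1 + 5.3x2 + 2x3 ≥ 94.5   (carbon)
  x1, x2, x3 ≥ 0.
The optimal basis is {pig iron, scrap grade C}; scrap grade A drops out. There the chromium and carbon constraints are tight.
Optimal quantities: pig iron = 2.186 kg, scrap grade C = 1.333 kg.
Hence cost = 0.95·2.186 + 0.53·1.333 = $2.7832.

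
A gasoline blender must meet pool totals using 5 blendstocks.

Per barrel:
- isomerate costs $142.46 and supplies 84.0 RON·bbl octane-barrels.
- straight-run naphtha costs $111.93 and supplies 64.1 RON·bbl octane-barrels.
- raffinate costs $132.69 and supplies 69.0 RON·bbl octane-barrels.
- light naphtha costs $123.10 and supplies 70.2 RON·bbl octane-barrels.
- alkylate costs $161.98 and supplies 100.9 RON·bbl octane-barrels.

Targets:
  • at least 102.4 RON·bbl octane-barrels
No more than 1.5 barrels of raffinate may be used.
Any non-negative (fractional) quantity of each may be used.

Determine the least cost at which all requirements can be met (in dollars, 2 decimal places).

This is a linear program. Let x1 = barrels of isomerate, x2 = barrels of straight-run naphtha, x3 = barrels of raffinate, x4 = barrels of light naphtha, x5 = barrels of alkylate.
Minimize 142.46x1 + 111.93x2 + 132.69x3 + 123.1x4 + 161.98x5 with:
  84x1 + 64.1x2 + 69x3 + 70.2x4 + 100.9x5 ≥ 102.4   (octane-barrels)
  x3 ≤ 1.5
  x1, x2, x3, x4, x5 ≥ 0.
At the optimum only alkylate is positive (isomerate, straight-run naphtha, raffinate, light naphtha = 0). There the octane-barrels constraint is tight.
Solving gives x5 = 1.0149.
Objective = 161.98·1.0149 = 164.3935.

$164.39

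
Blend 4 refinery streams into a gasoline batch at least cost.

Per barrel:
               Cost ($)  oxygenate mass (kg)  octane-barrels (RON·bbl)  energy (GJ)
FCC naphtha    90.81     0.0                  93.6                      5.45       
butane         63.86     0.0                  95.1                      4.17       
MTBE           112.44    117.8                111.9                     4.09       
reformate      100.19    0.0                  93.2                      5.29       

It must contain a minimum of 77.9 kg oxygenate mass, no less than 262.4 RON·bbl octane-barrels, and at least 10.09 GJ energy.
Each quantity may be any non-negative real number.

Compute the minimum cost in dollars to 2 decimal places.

$200.87

Set it up as a linear program. Let x1 = barrels of FCC naphtha, x2 = barrels of butane, x3 = barrels of MTBE, x4 = barrels of reformate.
Minimize 90.81x1 + 63.86x2 + 112.44x3 + 100.19x4 with:
  117.8x3 ≥ 77.9   (oxygenate mass)
  93.6x1 + 95.1x2 + 111.9x3 + 93.2x4 ≥ 262.4   (octane-barrels)
  5.45x1 + 4.17x2 + 4.09x3 + 5.29x4 ≥ 10.09   (energy)
  x1, x2, x3, x4 ≥ 0.
The optimal basis is {butane, MTBE}; FCC naphtha, reformate drop out. There the oxygenate mass and octane-barrels constraints are tight.
Solving gives x2 = 1.9811, x3 = 0.66129.
Hence cost = 63.86·1.9811 + 112.44·0.66129 = $200.8685.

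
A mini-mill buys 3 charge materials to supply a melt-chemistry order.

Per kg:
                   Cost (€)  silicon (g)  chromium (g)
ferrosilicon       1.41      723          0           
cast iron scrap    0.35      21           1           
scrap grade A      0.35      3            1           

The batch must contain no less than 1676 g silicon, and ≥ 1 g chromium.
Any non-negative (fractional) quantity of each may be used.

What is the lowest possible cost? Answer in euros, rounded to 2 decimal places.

This is a linear program. Let x1 = kg of ferrosilicon, x2 = kg of cast iron scrap, x3 = kg of scrap grade A.
Minimise 1.41x1 + 0.35x2 + 0.35x3 with:
  723x1 + 21x2 + 3x3 ≥ 1676   (silicon)
  1x2 + 1x3 ≥ 1   (chromium)
  x1, x2, x3 ≥ 0.
The cheapest feasible vertex uses only ferrosilicon, cast iron scrap; scrap grade A is not used. There the silicon and chromium constraints are tight.
Optimal quantities: ferrosilicon = 2.289 kg, cast iron scrap = 1 kg.
Total cost: 1.41·2.289 + 0.35·1 = 3.5775.

€3.58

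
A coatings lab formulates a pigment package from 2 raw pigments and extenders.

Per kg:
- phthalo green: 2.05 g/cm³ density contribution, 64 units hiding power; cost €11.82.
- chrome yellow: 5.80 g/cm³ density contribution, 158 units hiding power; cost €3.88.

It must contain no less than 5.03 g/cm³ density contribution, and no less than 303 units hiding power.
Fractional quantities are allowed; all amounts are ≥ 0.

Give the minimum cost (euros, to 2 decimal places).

€7.44

This is a linear program. Let x1 = kg of phthalo green, x2 = kg of chrome yellow.
Minimize 11.82x1 + 3.88x2 subject to:
  2.05x1 + 5.8x2 ≥ 5.03   (density contribution)
  64x1 + 158x2 ≥ 303   (hiding power)
  x1, x2 ≥ 0.
The optimal basis is {chrome yellow}; phthalo green drops out. Binding constraint: hiding power.
Solving gives x2 = 1.918.
Total cost: 3.88·1.918 = 7.4418.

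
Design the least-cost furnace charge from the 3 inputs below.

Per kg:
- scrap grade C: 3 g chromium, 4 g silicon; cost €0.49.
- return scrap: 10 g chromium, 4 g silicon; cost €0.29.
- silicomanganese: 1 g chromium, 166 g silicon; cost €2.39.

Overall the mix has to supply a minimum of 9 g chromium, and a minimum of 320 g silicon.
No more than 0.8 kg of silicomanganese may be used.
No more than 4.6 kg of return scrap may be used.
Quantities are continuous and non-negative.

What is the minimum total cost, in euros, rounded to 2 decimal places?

Let x1 = kg of scrap grade C, x2 = kg of return scrap, x3 = kg of silicomanganese.
min 0.49x1 + 0.29x2 + 2.39x3 with:
  3x1 + 10x2 + 1x3 ≥ 9   (chromium)
  4x1 + 4x2 + 166x3 ≥ 320   (silicon)
  x3 ≤ 0.8
  x2 ≤ 4.6
  x1, x2, x3 ≥ 0.
The optimal mix uses every input. There the silicon, the silicomanganese cap, the return scrap cap constraints are tight.
So scrap grade C = 42.2 kg, return scrap = 4.6 kg, silicomanganese = 0.8 kg.
Total cost: 0.49·42.2 + 0.29·4.6 + 2.39·0.8 = 23.9240.

€23.92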